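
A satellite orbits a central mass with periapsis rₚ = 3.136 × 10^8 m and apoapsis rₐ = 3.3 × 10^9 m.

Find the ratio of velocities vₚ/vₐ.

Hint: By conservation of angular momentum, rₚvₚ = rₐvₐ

Conservation of angular momentum gives rₚvₚ = rₐvₐ, so vₚ/vₐ = rₐ/rₚ.
vₚ/vₐ = 3.3e+09 / 3.136e+08 ≈ 10.52.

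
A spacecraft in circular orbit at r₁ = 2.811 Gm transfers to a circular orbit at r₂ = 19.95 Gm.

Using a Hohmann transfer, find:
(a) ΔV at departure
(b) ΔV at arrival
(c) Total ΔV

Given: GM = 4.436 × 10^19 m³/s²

Convert to SI: r₁ = 2.811 Gm = 2.811e+09 m; r₂ = 19.95 Gm = 1.995e+10 m.
Transfer semi-major axis: a_t = (r₁ + r₂)/2 = (2.811e+09 + 1.995e+10)/2 = 1.13805e+10 m.
Circular speeds: v₁ = √(GM/r₁) = 125622 m/s, v₂ = √(GM/r₂) = 47154.6 m/s.
Transfer speeds (vis-viva v² = GM(2/r − 1/a_t)): v₁ᵗ = 166324 m/s, v₂ᵗ = 23435.5 m/s.
(a) ΔV₁ = |v₁ᵗ − v₁| ≈ 4.07e+04 m/s = 40.7 km/s.
(b) ΔV₂ = |v₂ − v₂ᵗ| ≈ 2.372e+04 m/s = 23.72 km/s.
(c) ΔV_total = ΔV₁ + ΔV₂ ≈ 6.442e+04 m/s = 64.42 km/s.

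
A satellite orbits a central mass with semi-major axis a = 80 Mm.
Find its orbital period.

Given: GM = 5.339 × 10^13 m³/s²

Convert to SI: a = 80 Mm = 8e+07 m.
Kepler's third law: T = 2π √(a³ / GM).
Substituting a = 8e+07 m and GM = 5.339e+13 m³/s²:
T = 2π √((8e+07)³ / 5.339e+13) s
T ≈ 6.153e+05 s = 7.121 days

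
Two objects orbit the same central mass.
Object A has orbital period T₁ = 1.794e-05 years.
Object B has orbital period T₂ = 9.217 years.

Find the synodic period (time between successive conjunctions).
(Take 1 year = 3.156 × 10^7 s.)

Convert to SI: T₁ = 1.794e-05 years = 566.186 s; T₂ = 9.217 years = 2.90889e+08 s.
T_syn = |T₁ · T₂ / (T₁ − T₂)|.
T_syn = |566.186 · 2.90889e+08 / (566.186 − 2.90889e+08)| s ≈ 566.2 s = 1.794e-05 years.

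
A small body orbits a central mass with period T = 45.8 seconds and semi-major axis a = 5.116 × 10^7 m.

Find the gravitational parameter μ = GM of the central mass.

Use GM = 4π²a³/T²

GM = 4π² · a³ / T².
GM = 4π² · (5.116e+07)³ / (45.8)² m³/s² ≈ 2.52e+21 m³/s² = 2.52 × 10^21 m³/s².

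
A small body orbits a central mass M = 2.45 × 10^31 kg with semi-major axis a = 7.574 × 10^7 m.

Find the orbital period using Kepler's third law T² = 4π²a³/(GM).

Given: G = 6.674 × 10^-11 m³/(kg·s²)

GM = G · M = 6.674e-11 · 2.45e+31 = 1.63513e+21 m³/s².
Kepler's third law: T = 2π √(a³ / GM).
Substituting a = 7.574e+07 m and GM = 1.63513e+21 m³/s²:
T = 2π √((7.574e+07)³ / 1.63513e+21) s
T ≈ 102.4 s = 1.707 minutes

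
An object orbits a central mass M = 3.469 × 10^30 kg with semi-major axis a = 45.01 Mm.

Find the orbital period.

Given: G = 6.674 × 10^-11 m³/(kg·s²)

Convert to SI: a = 45.01 Mm = 4.501e+07 m.
GM = G · M = 6.674e-11 · 3.469e+30 = 2.31521e+20 m³/s².
Kepler's third law: T = 2π √(a³ / GM).
Substituting a = 4.501e+07 m and GM = 2.31521e+20 m³/s²:
T = 2π √((4.501e+07)³ / 2.31521e+20) s
T ≈ 124.7 s = 2.078 minutes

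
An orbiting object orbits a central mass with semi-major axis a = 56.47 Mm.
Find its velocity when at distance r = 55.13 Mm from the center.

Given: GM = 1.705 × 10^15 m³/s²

Convert to SI: a = 56.47 Mm = 5.647e+07 m; r = 55.13 Mm = 5.513e+07 m.
Vis-viva: v = √(GM · (2/r − 1/a)).
2/r − 1/a = 2/5.513e+07 − 1/5.647e+07 = 1.85694e-08 m⁻¹.
v = √(1.705e+15 · 1.85694e-08) m/s ≈ 5627 m/s = 5.627 km/s.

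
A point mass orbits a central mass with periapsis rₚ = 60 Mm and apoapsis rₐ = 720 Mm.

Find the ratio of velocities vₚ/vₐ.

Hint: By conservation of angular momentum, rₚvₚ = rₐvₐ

Convert to SI: rₚ = 60 Mm = 6e+07 m; rₐ = 720 Mm = 7.2e+08 m.
Conservation of angular momentum gives rₚvₚ = rₐvₐ, so vₚ/vₐ = rₐ/rₚ.
vₚ/vₐ = 7.2e+08 / 6e+07 ≈ 12.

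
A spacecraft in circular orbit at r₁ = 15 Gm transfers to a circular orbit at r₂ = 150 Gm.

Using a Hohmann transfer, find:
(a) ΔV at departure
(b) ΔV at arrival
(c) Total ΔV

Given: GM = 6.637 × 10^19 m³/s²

Convert to SI: r₁ = 15 Gm = 1.5e+10 m; r₂ = 150 Gm = 1.5e+11 m.
Transfer semi-major axis: a_t = (r₁ + r₂)/2 = (1.5e+10 + 1.5e+11)/2 = 8.25e+10 m.
Circular speeds: v₁ = √(GM/r₁) = 66518.2 m/s, v₂ = √(GM/r₂) = 21034.9 m/s.
Transfer speeds (vis-viva v² = GM(2/r − 1/a_t)): v₁ᵗ = 89693.1 m/s, v₂ᵗ = 8969.31 m/s.
(a) ΔV₁ = |v₁ᵗ − v₁| ≈ 2.317e+04 m/s = 23.17 km/s.
(b) ΔV₂ = |v₂ − v₂ᵗ| ≈ 1.207e+04 m/s = 12.07 km/s.
(c) ΔV_total = ΔV₁ + ΔV₂ ≈ 3.524e+04 m/s = 35.24 km/s.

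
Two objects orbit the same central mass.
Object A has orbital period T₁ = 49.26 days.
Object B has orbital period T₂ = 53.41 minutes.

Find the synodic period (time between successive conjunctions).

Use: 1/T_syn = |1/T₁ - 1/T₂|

Convert to SI: T₁ = 49.26 days = 4.25606e+06 s; T₂ = 53.41 minutes = 3204.6 s.
T_syn = |T₁ · T₂ / (T₁ − T₂)|.
T_syn = |4.25606e+06 · 3204.6 / (4.25606e+06 − 3204.6)| s ≈ 3207 s = 53.45 minutes.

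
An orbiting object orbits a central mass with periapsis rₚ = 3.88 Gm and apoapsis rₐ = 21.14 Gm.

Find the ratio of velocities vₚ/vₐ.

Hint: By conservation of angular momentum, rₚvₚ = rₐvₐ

Convert to SI: rₚ = 3.88 Gm = 3.88e+09 m; rₐ = 21.14 Gm = 2.114e+10 m.
Conservation of angular momentum gives rₚvₚ = rₐvₐ, so vₚ/vₐ = rₐ/rₚ.
vₚ/vₐ = 2.114e+10 / 3.88e+09 ≈ 5.448.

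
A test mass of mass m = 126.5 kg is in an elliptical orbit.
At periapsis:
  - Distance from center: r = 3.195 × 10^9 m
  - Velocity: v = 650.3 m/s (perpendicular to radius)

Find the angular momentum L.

Since v is perpendicular to r, L = m · v · r.
L = 126.5 · 650.3 · 3.195e+09 kg·m²/s ≈ 2.628e+14 kg·m²/s.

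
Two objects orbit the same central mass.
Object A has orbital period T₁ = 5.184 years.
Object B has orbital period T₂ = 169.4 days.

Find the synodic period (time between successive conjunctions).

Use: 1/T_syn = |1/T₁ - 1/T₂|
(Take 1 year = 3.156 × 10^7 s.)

Convert to SI: T₁ = 5.184 years = 1.63607e+08 s; T₂ = 169.4 days = 1.46362e+07 s.
T_syn = |T₁ · T₂ / (T₁ − T₂)|.
T_syn = |1.63607e+08 · 1.46362e+07 / (1.63607e+08 − 1.46362e+07)| s ≈ 1.607e+07 s = 186 days.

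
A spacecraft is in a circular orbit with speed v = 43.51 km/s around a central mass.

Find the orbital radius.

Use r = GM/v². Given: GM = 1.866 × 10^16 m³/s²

Convert to SI: v = 43.51 km/s = 43510 m/s.
For a circular orbit, v² = GM / r, so r = GM / v².
r = 1.866e+16 / (43510)² m ≈ 9.857e+06 m = 9.857 Mm.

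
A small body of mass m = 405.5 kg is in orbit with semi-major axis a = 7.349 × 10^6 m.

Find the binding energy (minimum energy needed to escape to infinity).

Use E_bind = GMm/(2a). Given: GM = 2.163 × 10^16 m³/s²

Total orbital energy is E = −GMm/(2a); binding energy is E_bind = −E = GMm/(2a).
E_bind = 2.163e+16 · 405.5 / (2 · 7.349e+06) J ≈ 5.967e+11 J = 596.7 GJ.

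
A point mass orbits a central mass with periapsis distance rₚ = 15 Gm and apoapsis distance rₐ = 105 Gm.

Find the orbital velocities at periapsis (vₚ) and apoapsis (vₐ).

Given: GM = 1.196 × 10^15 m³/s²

Convert to SI: rₚ = 15 Gm = 1.5e+10 m; rₐ = 105 Gm = 1.05e+11 m.
Use the vis-viva equation v² = GM(2/r − 1/a) with a = (rₚ + rₐ)/2 = (1.5e+10 + 1.05e+11)/2 = 6e+10 m.
vₚ = √(GM · (2/rₚ − 1/a)) = √(1.196e+15 · (2/1.5e+10 − 1/6e+10)) m/s ≈ 373.5 m/s = 373.5 m/s.
vₐ = √(GM · (2/rₐ − 1/a)) = √(1.196e+15 · (2/1.05e+11 − 1/6e+10)) m/s ≈ 53.36 m/s = 53.36 m/s.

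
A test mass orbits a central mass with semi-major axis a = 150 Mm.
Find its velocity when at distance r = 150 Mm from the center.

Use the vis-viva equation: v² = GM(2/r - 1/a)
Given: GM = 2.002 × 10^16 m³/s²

Convert to SI: a = 150 Mm = 1.5e+08 m; r = 150 Mm = 1.5e+08 m.
Vis-viva: v = √(GM · (2/r − 1/a)).
2/r − 1/a = 2/1.5e+08 − 1/1.5e+08 = 6.66667e-09 m⁻¹.
v = √(2.002e+16 · 6.66667e-09) m/s ≈ 1.155e+04 m/s = 11.55 km/s.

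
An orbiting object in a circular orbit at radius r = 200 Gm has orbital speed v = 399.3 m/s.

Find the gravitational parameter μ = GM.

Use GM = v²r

Convert to SI: r = 200 Gm = 2e+11 m.
For a circular orbit v² = GM/r, so GM = v² · r.
GM = (399.3)² · 2e+11 m³/s² ≈ 3.189e+16 m³/s² = 3.189 × 10^16 m³/s².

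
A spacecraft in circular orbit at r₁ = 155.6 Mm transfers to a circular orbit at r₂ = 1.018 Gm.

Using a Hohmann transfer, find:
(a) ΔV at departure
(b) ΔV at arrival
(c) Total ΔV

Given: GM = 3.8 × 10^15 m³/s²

Convert to SI: r₁ = 155.6 Mm = 1.556e+08 m; r₂ = 1.018 Gm = 1.018e+09 m.
Transfer semi-major axis: a_t = (r₁ + r₂)/2 = (1.556e+08 + 1.018e+09)/2 = 5.868e+08 m.
Circular speeds: v₁ = √(GM/r₁) = 4941.82 m/s, v₂ = √(GM/r₂) = 1932.05 m/s.
Transfer speeds (vis-viva v² = GM(2/r − 1/a_t)): v₁ᵗ = 6509.02 m/s, v₂ᵗ = 994.896 m/s.
(a) ΔV₁ = |v₁ᵗ − v₁| ≈ 1567 m/s = 1.567 km/s.
(b) ΔV₂ = |v₂ − v₂ᵗ| ≈ 937.2 m/s = 937.2 m/s.
(c) ΔV_total = ΔV₁ + ΔV₂ ≈ 2504 m/s = 2.504 km/s.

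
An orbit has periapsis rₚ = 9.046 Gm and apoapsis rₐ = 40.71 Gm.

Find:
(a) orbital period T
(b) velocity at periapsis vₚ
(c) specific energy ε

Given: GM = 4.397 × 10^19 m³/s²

Convert to SI: rₚ = 9.046 Gm = 9.046e+09 m; rₐ = 40.71 Gm = 4.071e+10 m.
(a) With a = (rₚ + rₐ)/2 = 2.4878e+10 m, T = 2π √(a³/GM) = 2π √((2.4878e+10)³/4.397e+19) s ≈ 3.718e+06 s
(b) With a = (rₚ + rₐ)/2 = 2.4878e+10 m, vₚ = √(GM (2/rₚ − 1/a)) = √(4.397e+19 · (2/9.046e+09 − 1/2.4878e+10)) m/s ≈ 8.919e+04 m/s
(c) With a = (rₚ + rₐ)/2 = 2.4878e+10 m, ε = −GM/(2a) = −4.397e+19/(2 · 2.4878e+10) J/kg ≈ -8.837e+08 J/kg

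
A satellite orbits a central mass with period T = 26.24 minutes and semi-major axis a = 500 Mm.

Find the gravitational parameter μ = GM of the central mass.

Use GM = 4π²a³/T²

Convert to SI: T = 26.24 minutes = 1574.4 s; a = 500 Mm = 5e+08 m.
GM = 4π² · a³ / T².
GM = 4π² · (5e+08)³ / (1574.4)² m³/s² ≈ 1.991e+21 m³/s² = 1.991 × 10^21 m³/s².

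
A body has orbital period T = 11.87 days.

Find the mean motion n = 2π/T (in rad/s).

Convert to SI: T = 11.87 days = 1.02557e+06 s.
n = 2π / T.
n = 2π / 1.02557e+06 s ≈ 6.127e-06 rad/s.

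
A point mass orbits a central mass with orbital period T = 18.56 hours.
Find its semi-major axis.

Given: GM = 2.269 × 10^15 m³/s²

Convert to SI: T = 18.56 hours = 66816 s.
Invert Kepler's third law: a = (GM · T² / (4π²))^(1/3).
Substituting T = 66816 s and GM = 2.269e+15 m³/s²:
a = (2.269e+15 · (66816)² / (4π²))^(1/3) m
a ≈ 6.354e+07 m = 6.354 × 10^7 m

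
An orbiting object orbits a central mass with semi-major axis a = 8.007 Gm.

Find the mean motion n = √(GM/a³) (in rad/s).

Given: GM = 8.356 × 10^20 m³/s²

Convert to SI: a = 8.007 Gm = 8.007e+09 m.
n = √(GM / a³).
n = √(8.356e+20 / (8.007e+09)³) rad/s ≈ 4.035e-05 rad/s.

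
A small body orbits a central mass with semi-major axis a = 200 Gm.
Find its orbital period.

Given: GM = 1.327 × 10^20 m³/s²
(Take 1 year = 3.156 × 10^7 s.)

Convert to SI: a = 200 Gm = 2e+11 m.
Kepler's third law: T = 2π √(a³ / GM).
Substituting a = 2e+11 m and GM = 1.327e+20 m³/s²:
T = 2π √((2e+11)³ / 1.327e+20) s
T ≈ 4.879e+07 s = 1.546 years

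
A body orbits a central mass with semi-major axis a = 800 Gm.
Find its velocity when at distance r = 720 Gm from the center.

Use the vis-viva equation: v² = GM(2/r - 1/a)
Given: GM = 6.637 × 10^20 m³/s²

Convert to SI: a = 800 Gm = 8e+11 m; r = 720 Gm = 7.2e+11 m.
Vis-viva: v = √(GM · (2/r − 1/a)).
2/r − 1/a = 2/7.2e+11 − 1/8e+11 = 1.52778e-12 m⁻¹.
v = √(6.637e+20 · 1.52778e-12) m/s ≈ 3.184e+04 m/s = 31.84 km/s.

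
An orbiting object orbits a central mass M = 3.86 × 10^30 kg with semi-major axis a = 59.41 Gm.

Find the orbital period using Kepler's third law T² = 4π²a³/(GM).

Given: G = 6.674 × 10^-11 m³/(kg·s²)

Convert to SI: a = 59.41 Gm = 5.941e+10 m.
GM = G · M = 6.674e-11 · 3.86e+30 = 2.57616e+20 m³/s².
Kepler's third law: T = 2π √(a³ / GM).
Substituting a = 5.941e+10 m and GM = 2.57616e+20 m³/s²:
T = 2π √((5.941e+10)³ / 2.57616e+20) s
T ≈ 5.669e+06 s = 65.61 days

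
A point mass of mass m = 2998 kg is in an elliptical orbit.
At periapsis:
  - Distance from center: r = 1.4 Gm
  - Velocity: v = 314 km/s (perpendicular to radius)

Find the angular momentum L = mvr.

Convert to SI: r = 1.4 Gm = 1.4e+09 m; v = 314 km/s = 314000 m/s.
Since v is perpendicular to r, L = m · v · r.
L = 2998 · 314000 · 1.4e+09 kg·m²/s ≈ 1.318e+18 kg·m²/s.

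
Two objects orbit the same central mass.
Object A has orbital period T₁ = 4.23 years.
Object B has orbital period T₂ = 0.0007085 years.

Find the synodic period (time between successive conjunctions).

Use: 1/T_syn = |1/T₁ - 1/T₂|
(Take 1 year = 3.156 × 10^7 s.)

Convert to SI: T₁ = 4.23 years = 1.33499e+08 s; T₂ = 0.0007085 years = 22360.3 s.
T_syn = |T₁ · T₂ / (T₁ − T₂)|.
T_syn = |1.33499e+08 · 22360.3 / (1.33499e+08 − 22360.3)| s ≈ 2.236e+04 s = 0.0007086 years.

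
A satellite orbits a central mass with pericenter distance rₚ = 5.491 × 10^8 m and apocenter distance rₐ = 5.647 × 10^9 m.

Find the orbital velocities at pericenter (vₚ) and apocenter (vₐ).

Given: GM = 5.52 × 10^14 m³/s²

Use the vis-viva equation v² = GM(2/r − 1/a) with a = (rₚ + rₐ)/2 = (5.491e+08 + 5.647e+09)/2 = 3.09805e+09 m.
vₚ = √(GM · (2/rₚ − 1/a)) = √(5.52e+14 · (2/5.491e+08 − 1/3.09805e+09)) m/s ≈ 1354 m/s = 1.354 km/s.
vₐ = √(GM · (2/rₐ − 1/a)) = √(5.52e+14 · (2/5.647e+09 − 1/3.09805e+09)) m/s ≈ 131.6 m/s = 131.6 m/s.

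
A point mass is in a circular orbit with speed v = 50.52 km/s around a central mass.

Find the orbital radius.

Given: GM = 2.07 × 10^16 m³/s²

Convert to SI: v = 50.52 km/s = 50520 m/s.
For a circular orbit, v² = GM / r, so r = GM / v².
r = 2.07e+16 / (50520)² m ≈ 8.11e+06 m = 8.11 Mm.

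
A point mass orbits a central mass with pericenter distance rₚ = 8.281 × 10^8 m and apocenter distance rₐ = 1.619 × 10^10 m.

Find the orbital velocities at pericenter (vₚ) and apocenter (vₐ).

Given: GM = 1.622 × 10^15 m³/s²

Use the vis-viva equation v² = GM(2/r − 1/a) with a = (rₚ + rₐ)/2 = (8.281e+08 + 1.619e+10)/2 = 8.50905e+09 m.
vₚ = √(GM · (2/rₚ − 1/a)) = √(1.622e+15 · (2/8.281e+08 − 1/8.50905e+09)) m/s ≈ 1930 m/s = 1.93 km/s.
vₐ = √(GM · (2/rₐ − 1/a)) = √(1.622e+15 · (2/1.619e+10 − 1/8.50905e+09)) m/s ≈ 98.74 m/s = 98.74 m/s.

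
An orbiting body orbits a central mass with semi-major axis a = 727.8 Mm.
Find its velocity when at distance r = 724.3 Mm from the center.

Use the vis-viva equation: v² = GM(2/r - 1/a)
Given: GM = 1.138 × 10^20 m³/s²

Convert to SI: a = 727.8 Mm = 7.278e+08 m; r = 724.3 Mm = 7.243e+08 m.
Vis-viva: v = √(GM · (2/r − 1/a)).
2/r − 1/a = 2/7.243e+08 − 1/7.278e+08 = 1.38728e-09 m⁻¹.
v = √(1.138e+20 · 1.38728e-09) m/s ≈ 3.973e+05 m/s = 397.3 km/s.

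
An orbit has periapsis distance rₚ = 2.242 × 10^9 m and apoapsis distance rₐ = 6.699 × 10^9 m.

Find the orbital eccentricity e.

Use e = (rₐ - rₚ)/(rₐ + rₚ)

e = (rₐ − rₚ) / (rₐ + rₚ).
e = (6.699e+09 − 2.242e+09) / (6.699e+09 + 2.242e+09) = 4.457e+09 / 8.941e+09 ≈ 0.4985.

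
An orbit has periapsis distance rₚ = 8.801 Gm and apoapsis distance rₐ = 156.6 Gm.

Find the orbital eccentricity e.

Convert to SI: rₚ = 8.801 Gm = 8.801e+09 m; rₐ = 156.6 Gm = 1.566e+11 m.
e = (rₐ − rₚ) / (rₐ + rₚ).
e = (1.566e+11 − 8.801e+09) / (1.566e+11 + 8.801e+09) = 1.47799e+11 / 1.65401e+11 ≈ 0.8936.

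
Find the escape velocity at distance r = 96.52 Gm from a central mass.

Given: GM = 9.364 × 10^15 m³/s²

Convert to SI: r = 96.52 Gm = 9.652e+10 m.
Escape velocity comes from setting total energy to zero: ½v² − GM/r = 0 ⇒ v_esc = √(2GM / r).
v_esc = √(2 · 9.364e+15 / 9.652e+10) m/s ≈ 440.5 m/s = 440.5 m/s.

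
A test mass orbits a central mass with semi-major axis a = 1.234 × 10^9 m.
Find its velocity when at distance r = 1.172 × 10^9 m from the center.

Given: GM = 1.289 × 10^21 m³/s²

Vis-viva: v = √(GM · (2/r − 1/a)).
2/r − 1/a = 2/1.172e+09 − 1/1.234e+09 = 8.96112e-10 m⁻¹.
v = √(1.289e+21 · 8.96112e-10) m/s ≈ 1.075e+06 m/s = 1075 km/s.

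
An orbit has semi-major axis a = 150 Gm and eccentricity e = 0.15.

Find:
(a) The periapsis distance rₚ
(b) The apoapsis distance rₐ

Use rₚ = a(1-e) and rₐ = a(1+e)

Convert to SI: a = 150 Gm = 1.5e+11 m.
(a) rₚ = a(1 − e) = 1.5e+11 · (1 − 0.15) = 1.5e+11 · 0.85 ≈ 1.275e+11 m = 127.5 Gm.
(b) rₐ = a(1 + e) = 1.5e+11 · (1 + 0.15) = 1.5e+11 · 1.15 ≈ 1.725e+11 m = 172.5 Gm.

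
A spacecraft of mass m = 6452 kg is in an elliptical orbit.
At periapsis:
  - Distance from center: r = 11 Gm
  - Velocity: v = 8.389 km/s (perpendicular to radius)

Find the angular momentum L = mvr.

Convert to SI: r = 11 Gm = 1.1e+10 m; v = 8.389 km/s = 8389 m/s.
Since v is perpendicular to r, L = m · v · r.
L = 6452 · 8389 · 1.1e+10 kg·m²/s ≈ 5.954e+17 kg·m²/s.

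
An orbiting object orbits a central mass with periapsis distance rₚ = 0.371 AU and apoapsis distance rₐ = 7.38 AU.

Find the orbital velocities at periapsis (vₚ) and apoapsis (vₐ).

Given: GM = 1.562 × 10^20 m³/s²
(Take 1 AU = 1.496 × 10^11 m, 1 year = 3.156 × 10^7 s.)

Convert to SI: rₚ = 0.371 AU = 5.55016e+10 m; rₐ = 7.38 AU = 1.10405e+12 m.
Use the vis-viva equation v² = GM(2/r − 1/a) with a = (rₚ + rₐ)/2 = (5.55016e+10 + 1.10405e+12)/2 = 5.79775e+11 m.
vₚ = √(GM · (2/rₚ − 1/a)) = √(1.562e+20 · (2/5.55016e+10 − 1/5.79775e+11)) m/s ≈ 7.321e+04 m/s = 15.44 AU/year.
vₐ = √(GM · (2/rₐ − 1/a)) = √(1.562e+20 · (2/1.10405e+12 − 1/5.79775e+11)) m/s ≈ 3680 m/s = 0.7764 AU/year.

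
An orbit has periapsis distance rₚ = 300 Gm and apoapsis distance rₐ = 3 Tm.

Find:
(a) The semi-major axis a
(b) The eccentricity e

Convert to SI: rₚ = 300 Gm = 3e+11 m; rₐ = 3 Tm = 3e+12 m.
(a) a = (rₚ + rₐ) / 2 = (3e+11 + 3e+12) / 2 ≈ 1.65e+12 m = 1.65 Tm.
(b) e = (rₐ − rₚ) / (rₐ + rₚ) = (3e+12 − 3e+11) / (3e+12 + 3e+11) ≈ 0.8182.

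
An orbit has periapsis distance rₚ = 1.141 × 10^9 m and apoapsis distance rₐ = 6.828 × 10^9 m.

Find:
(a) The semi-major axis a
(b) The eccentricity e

(a) a = (rₚ + rₐ) / 2 = (1.141e+09 + 6.828e+09) / 2 ≈ 3.984e+09 m = 3.985 × 10^9 m.
(b) e = (rₐ − rₚ) / (rₐ + rₚ) = (6.828e+09 − 1.141e+09) / (6.828e+09 + 1.141e+09) ≈ 0.7136.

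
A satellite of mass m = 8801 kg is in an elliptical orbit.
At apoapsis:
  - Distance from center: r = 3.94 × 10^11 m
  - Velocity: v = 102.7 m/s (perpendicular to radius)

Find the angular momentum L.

Since v is perpendicular to r, L = m · v · r.
L = 8801 · 102.7 · 3.94e+11 kg·m²/s ≈ 3.561e+17 kg·m²/s.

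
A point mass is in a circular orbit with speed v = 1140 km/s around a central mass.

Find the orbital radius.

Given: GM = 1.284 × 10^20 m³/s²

Convert to SI: v = 1140 km/s = 1.14e+06 m/s.
For a circular orbit, v² = GM / r, so r = GM / v².
r = 1.284e+20 / (1.14e+06)² m ≈ 9.88e+07 m = 98.8 Mm.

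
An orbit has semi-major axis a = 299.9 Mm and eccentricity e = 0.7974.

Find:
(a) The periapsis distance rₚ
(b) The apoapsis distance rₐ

Convert to SI: a = 299.9 Mm = 2.999e+08 m.
(a) rₚ = a(1 − e) = 2.999e+08 · (1 − 0.7974) = 2.999e+08 · 0.2026 ≈ 6.076e+07 m = 60.76 Mm.
(b) rₐ = a(1 + e) = 2.999e+08 · (1 + 0.7974) = 2.999e+08 · 1.7974 ≈ 5.39e+08 m = 539 Mm.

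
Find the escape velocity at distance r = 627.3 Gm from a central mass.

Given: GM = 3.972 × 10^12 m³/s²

Convert to SI: r = 627.3 Gm = 6.273e+11 m.
Escape velocity comes from setting total energy to zero: ½v² − GM/r = 0 ⇒ v_esc = √(2GM / r).
v_esc = √(2 · 3.972e+12 / 6.273e+11) m/s ≈ 3.559 m/s = 3.559 m/s.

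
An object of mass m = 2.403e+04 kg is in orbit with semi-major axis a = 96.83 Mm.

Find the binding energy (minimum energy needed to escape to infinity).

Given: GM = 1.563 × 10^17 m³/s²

Convert to SI: a = 96.83 Mm = 9.683e+07 m.
Total orbital energy is E = −GMm/(2a); binding energy is E_bind = −E = GMm/(2a).
E_bind = 1.563e+17 · 2.403e+04 / (2 · 9.683e+07) J ≈ 1.939e+13 J = 19.39 TJ.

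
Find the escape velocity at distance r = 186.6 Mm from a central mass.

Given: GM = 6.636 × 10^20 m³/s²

Convert to SI: r = 186.6 Mm = 1.866e+08 m.
Escape velocity comes from setting total energy to zero: ½v² − GM/r = 0 ⇒ v_esc = √(2GM / r).
v_esc = √(2 · 6.636e+20 / 1.866e+08) m/s ≈ 2.667e+06 m/s = 2667 km/s.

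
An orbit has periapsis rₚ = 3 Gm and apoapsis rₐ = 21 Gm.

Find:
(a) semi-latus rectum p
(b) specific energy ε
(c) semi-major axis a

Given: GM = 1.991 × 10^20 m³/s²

Convert to SI: rₚ = 3 Gm = 3e+09 m; rₐ = 21 Gm = 2.1e+10 m.
(a) From a = (rₚ + rₐ)/2 = 1.2e+10 m and e = (rₐ − rₚ)/(rₐ + rₚ) = 0.75, p = a(1 − e²) = 1.2e+10 · (1 − (0.75)²) ≈ 5.25e+09 m
(b) With a = (rₚ + rₐ)/2 = 1.2e+10 m, ε = −GM/(2a) = −1.991e+20/(2 · 1.2e+10) J/kg ≈ -8.296e+09 J/kg
(c) a = (rₚ + rₐ)/2 = (3e+09 + 2.1e+10)/2 ≈ 1.2e+10 m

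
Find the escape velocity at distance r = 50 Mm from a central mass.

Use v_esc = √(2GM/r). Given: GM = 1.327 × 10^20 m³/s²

Convert to SI: r = 50 Mm = 5e+07 m.
Escape velocity comes from setting total energy to zero: ½v² − GM/r = 0 ⇒ v_esc = √(2GM / r).
v_esc = √(2 · 1.327e+20 / 5e+07) m/s ≈ 2.304e+06 m/s = 2304 km/s.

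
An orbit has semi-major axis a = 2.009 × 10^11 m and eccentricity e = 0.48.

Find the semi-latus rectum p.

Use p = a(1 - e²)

p = a (1 − e²).
p = 2.009e+11 · (1 − (0.48)²) = 2.009e+11 · 0.7696 ≈ 1.546e+11 m = 1.546 × 10^11 m.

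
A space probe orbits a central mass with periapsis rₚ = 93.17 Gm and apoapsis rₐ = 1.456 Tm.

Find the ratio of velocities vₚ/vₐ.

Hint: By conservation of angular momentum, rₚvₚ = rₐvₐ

Convert to SI: rₚ = 93.17 Gm = 9.317e+10 m; rₐ = 1.456 Tm = 1.456e+12 m.
Conservation of angular momentum gives rₚvₚ = rₐvₐ, so vₚ/vₐ = rₐ/rₚ.
vₚ/vₐ = 1.456e+12 / 9.317e+10 ≈ 15.63.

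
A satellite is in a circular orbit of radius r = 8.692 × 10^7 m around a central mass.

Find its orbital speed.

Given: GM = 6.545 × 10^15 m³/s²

For a circular orbit, gravity supplies the centripetal force, so v = √(GM / r).
v = √(6.545e+15 / 8.692e+07) m/s ≈ 8678 m/s = 8.678 km/s.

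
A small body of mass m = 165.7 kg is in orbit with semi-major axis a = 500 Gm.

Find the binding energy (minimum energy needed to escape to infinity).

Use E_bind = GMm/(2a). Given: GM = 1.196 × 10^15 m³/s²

Convert to SI: a = 500 Gm = 5e+11 m.
Total orbital energy is E = −GMm/(2a); binding energy is E_bind = −E = GMm/(2a).
E_bind = 1.196e+15 · 165.7 / (2 · 5e+11) J ≈ 1.982e+05 J = 198.2 kJ.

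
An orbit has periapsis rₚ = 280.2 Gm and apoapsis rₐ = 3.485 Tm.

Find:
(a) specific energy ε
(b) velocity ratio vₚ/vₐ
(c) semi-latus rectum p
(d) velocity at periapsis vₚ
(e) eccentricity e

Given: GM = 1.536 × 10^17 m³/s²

Convert to SI: rₚ = 280.2 Gm = 2.802e+11 m; rₐ = 3.485 Tm = 3.485e+12 m.
(a) With a = (rₚ + rₐ)/2 = 1.8826e+12 m, ε = −GM/(2a) = −1.536e+17/(2 · 1.8826e+12) J/kg ≈ -4.079e+04 J/kg
(b) Conservation of angular momentum (rₚvₚ = rₐvₐ) gives vₚ/vₐ = rₐ/rₚ = 3.485e+12/2.802e+11 ≈ 12.44
(c) From a = (rₚ + rₐ)/2 = 1.8826e+12 m and e = (rₐ − rₚ)/(rₐ + rₚ) = 0.851163, p = a(1 − e²) = 1.8826e+12 · (1 − (0.851163)²) ≈ 5.187e+11 m
(d) With a = (rₚ + rₐ)/2 = 1.8826e+12 m, vₚ = √(GM (2/rₚ − 1/a)) = √(1.536e+17 · (2/2.802e+11 − 1/1.8826e+12)) m/s ≈ 1007 m/s
(e) e = (rₐ − rₚ)/(rₐ + rₚ) = (3.485e+12 − 2.802e+11)/(3.485e+12 + 2.802e+11) ≈ 0.8512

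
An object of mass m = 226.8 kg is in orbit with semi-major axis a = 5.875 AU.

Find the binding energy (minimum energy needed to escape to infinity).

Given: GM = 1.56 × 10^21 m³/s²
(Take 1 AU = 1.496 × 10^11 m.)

Convert to SI: a = 5.875 AU = 8.789e+11 m.
Total orbital energy is E = −GMm/(2a); binding energy is E_bind = −E = GMm/(2a).
E_bind = 1.56e+21 · 226.8 / (2 · 8.789e+11) J ≈ 2.013e+11 J = 201.3 GJ.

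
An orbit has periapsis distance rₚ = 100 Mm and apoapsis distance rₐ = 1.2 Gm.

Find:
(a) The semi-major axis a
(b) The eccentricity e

Convert to SI: rₚ = 100 Mm = 1e+08 m; rₐ = 1.2 Gm = 1.2e+09 m.
(a) a = (rₚ + rₐ) / 2 = (1e+08 + 1.2e+09) / 2 ≈ 6.5e+08 m = 650 Mm.
(b) e = (rₐ − rₚ) / (rₐ + rₚ) = (1.2e+09 − 1e+08) / (1.2e+09 + 1e+08) ≈ 0.8462.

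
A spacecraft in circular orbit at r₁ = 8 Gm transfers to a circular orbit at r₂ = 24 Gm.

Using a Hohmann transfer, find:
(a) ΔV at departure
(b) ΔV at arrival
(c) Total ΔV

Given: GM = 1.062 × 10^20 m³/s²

Convert to SI: r₁ = 8 Gm = 8e+09 m; r₂ = 24 Gm = 2.4e+10 m.
Transfer semi-major axis: a_t = (r₁ + r₂)/2 = (8e+09 + 2.4e+10)/2 = 1.6e+10 m.
Circular speeds: v₁ = √(GM/r₁) = 115217 m/s, v₂ = √(GM/r₂) = 66520.7 m/s.
Transfer speeds (vis-viva v² = GM(2/r − 1/a_t)): v₁ᵗ = 141112 m/s, v₂ᵗ = 47037.2 m/s.
(a) ΔV₁ = |v₁ᵗ − v₁| ≈ 2.589e+04 m/s = 25.89 km/s.
(b) ΔV₂ = |v₂ − v₂ᵗ| ≈ 1.948e+04 m/s = 19.48 km/s.
(c) ΔV_total = ΔV₁ + ΔV₂ ≈ 4.538e+04 m/s = 45.38 km/s.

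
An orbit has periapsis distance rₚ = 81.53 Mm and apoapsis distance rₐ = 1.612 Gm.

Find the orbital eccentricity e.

Convert to SI: rₚ = 81.53 Mm = 8.153e+07 m; rₐ = 1.612 Gm = 1.612e+09 m.
e = (rₐ − rₚ) / (rₐ + rₚ).
e = (1.612e+09 − 8.153e+07) / (1.612e+09 + 8.153e+07) = 1.53047e+09 / 1.69353e+09 ≈ 0.9037.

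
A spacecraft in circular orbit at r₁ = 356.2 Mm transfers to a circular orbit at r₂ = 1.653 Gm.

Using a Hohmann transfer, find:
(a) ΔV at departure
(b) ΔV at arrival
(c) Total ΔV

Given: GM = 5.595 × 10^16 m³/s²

Convert to SI: r₁ = 356.2 Mm = 3.562e+08 m; r₂ = 1.653 Gm = 1.653e+09 m.
Transfer semi-major axis: a_t = (r₁ + r₂)/2 = (3.562e+08 + 1.653e+09)/2 = 1.0046e+09 m.
Circular speeds: v₁ = √(GM/r₁) = 12532.9 m/s, v₂ = √(GM/r₂) = 5817.86 m/s.
Transfer speeds (vis-viva v² = GM(2/r − 1/a_t)): v₁ᵗ = 16076.6 m/s, v₂ᵗ = 3464.29 m/s.
(a) ΔV₁ = |v₁ᵗ − v₁| ≈ 3544 m/s = 3.544 km/s.
(b) ΔV₂ = |v₂ − v₂ᵗ| ≈ 2354 m/s = 2.354 km/s.
(c) ΔV_total = ΔV₁ + ΔV₂ ≈ 5897 m/s = 5.897 km/s.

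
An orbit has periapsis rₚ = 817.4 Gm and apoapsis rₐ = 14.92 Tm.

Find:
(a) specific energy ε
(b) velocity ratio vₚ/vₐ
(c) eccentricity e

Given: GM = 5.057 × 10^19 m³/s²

Convert to SI: rₚ = 817.4 Gm = 8.174e+11 m; rₐ = 14.92 Tm = 1.492e+13 m.
(a) With a = (rₚ + rₐ)/2 = 7.8687e+12 m, ε = −GM/(2a) = −5.057e+19/(2 · 7.8687e+12) J/kg ≈ -3.213e+06 J/kg
(b) Conservation of angular momentum (rₚvₚ = rₐvₐ) gives vₚ/vₐ = rₐ/rₚ = 1.492e+13/8.174e+11 ≈ 18.25
(c) e = (rₐ − rₚ)/(rₐ + rₚ) = (1.492e+13 − 8.174e+11)/(1.492e+13 + 8.174e+11) ≈ 0.8961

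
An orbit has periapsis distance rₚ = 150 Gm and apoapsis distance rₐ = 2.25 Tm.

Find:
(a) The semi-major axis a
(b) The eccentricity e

Convert to SI: rₚ = 150 Gm = 1.5e+11 m; rₐ = 2.25 Tm = 2.25e+12 m.
(a) a = (rₚ + rₐ) / 2 = (1.5e+11 + 2.25e+12) / 2 ≈ 1.2e+12 m = 1.2 Tm.
(b) e = (rₐ − rₚ) / (rₐ + rₚ) = (2.25e+12 − 1.5e+11) / (2.25e+12 + 1.5e+11) ≈ 0.875.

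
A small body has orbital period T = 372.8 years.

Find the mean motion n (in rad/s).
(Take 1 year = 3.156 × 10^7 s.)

Convert to SI: T = 372.8 years = 1.17656e+10 s.
n = 2π / T.
n = 2π / 1.17656e+10 s ≈ 5.34e-10 rad/s.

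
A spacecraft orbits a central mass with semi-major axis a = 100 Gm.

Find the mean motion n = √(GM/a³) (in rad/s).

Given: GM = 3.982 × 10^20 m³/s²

Convert to SI: a = 100 Gm = 1e+11 m.
n = √(GM / a³).
n = √(3.982e+20 / (1e+11)³) rad/s ≈ 6.31e-07 rad/s.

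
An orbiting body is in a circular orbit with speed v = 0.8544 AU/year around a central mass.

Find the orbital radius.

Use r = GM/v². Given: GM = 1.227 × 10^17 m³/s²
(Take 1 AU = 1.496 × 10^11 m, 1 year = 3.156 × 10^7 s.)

Convert to SI: v = 0.8544 AU/year = 4050.01 m/s.
For a circular orbit, v² = GM / r, so r = GM / v².
r = 1.227e+17 / (4050.01)² m ≈ 7.481e+09 m = 0.05 AU.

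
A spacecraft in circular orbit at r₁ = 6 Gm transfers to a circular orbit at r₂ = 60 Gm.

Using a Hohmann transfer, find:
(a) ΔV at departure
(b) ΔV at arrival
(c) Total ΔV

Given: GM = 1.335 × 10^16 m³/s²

Convert to SI: r₁ = 6 Gm = 6e+09 m; r₂ = 60 Gm = 6e+10 m.
Transfer semi-major axis: a_t = (r₁ + r₂)/2 = (6e+09 + 6e+10)/2 = 3.3e+10 m.
Circular speeds: v₁ = √(GM/r₁) = 1491.64 m/s, v₂ = √(GM/r₂) = 471.699 m/s.
Transfer speeds (vis-viva v² = GM(2/r − 1/a_t)): v₁ᵗ = 2011.33 m/s, v₂ᵗ = 201.133 m/s.
(a) ΔV₁ = |v₁ᵗ − v₁| ≈ 519.7 m/s = 519.7 m/s.
(b) ΔV₂ = |v₂ − v₂ᵗ| ≈ 270.6 m/s = 270.6 m/s.
(c) ΔV_total = ΔV₁ + ΔV₂ ≈ 790.3 m/s = 790.3 m/s.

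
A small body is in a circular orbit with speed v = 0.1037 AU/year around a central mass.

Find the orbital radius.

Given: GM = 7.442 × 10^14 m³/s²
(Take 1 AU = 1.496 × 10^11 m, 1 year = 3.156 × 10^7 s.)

Convert to SI: v = 0.1037 AU/year = 491.556 m/s.
For a circular orbit, v² = GM / r, so r = GM / v².
r = 7.442e+14 / (491.556)² m ≈ 3.08e+09 m = 0.02059 AU.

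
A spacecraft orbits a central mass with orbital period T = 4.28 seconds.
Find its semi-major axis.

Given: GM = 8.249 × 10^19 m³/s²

Invert Kepler's third law: a = (GM · T² / (4π²))^(1/3).
Substituting T = 4.28 s and GM = 8.249e+19 m³/s²:
a = (8.249e+19 · (4.28)² / (4π²))^(1/3) m
a ≈ 3.37e+06 m = 3.37 Mm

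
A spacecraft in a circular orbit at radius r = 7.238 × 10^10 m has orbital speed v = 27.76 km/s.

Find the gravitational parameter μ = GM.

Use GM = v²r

Convert to SI: v = 27.76 km/s = 27760 m/s.
For a circular orbit v² = GM/r, so GM = v² · r.
GM = (27760)² · 7.238e+10 m³/s² ≈ 5.578e+19 m³/s² = 5.578 × 10^19 m³/s².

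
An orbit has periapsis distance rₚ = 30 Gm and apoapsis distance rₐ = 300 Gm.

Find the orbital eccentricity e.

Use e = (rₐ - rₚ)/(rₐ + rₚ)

Convert to SI: rₚ = 30 Gm = 3e+10 m; rₐ = 300 Gm = 3e+11 m.
e = (rₐ − rₚ) / (rₐ + rₚ).
e = (3e+11 − 3e+10) / (3e+11 + 3e+10) = 2.7e+11 / 3.3e+11 ≈ 0.8182.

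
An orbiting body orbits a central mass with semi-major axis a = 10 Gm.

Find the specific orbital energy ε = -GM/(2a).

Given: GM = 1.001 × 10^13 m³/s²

Convert to SI: a = 10 Gm = 1e+10 m.
ε = −GM / (2a).
ε = −1.001e+13 / (2 · 1e+10) J/kg ≈ -500.5 J/kg = -500.5 J/kg.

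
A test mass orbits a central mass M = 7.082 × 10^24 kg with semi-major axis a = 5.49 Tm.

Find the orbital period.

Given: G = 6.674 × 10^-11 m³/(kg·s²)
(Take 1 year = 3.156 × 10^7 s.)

Convert to SI: a = 5.49 Tm = 5.49e+12 m.
GM = G · M = 6.674e-11 · 7.082e+24 = 4.72653e+14 m³/s².
Kepler's third law: T = 2π √(a³ / GM).
Substituting a = 5.49e+12 m and GM = 4.72653e+14 m³/s²:
T = 2π √((5.49e+12)³ / 4.72653e+14) s
T ≈ 3.718e+12 s = 1.178e+05 years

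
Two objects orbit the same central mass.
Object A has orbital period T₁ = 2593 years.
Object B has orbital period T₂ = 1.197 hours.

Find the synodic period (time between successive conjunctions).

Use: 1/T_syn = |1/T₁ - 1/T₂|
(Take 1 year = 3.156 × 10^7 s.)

Convert to SI: T₁ = 2593 years = 8.18351e+10 s; T₂ = 1.197 hours = 4309.2 s.
T_syn = |T₁ · T₂ / (T₁ − T₂)|.
T_syn = |8.18351e+10 · 4309.2 / (8.18351e+10 − 4309.2)| s ≈ 4309 s = 1.197 hours.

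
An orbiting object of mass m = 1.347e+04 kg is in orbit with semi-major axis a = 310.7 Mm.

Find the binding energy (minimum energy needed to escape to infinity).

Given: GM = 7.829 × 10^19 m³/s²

Convert to SI: a = 310.7 Mm = 3.107e+08 m.
Total orbital energy is E = −GMm/(2a); binding energy is E_bind = −E = GMm/(2a).
E_bind = 7.829e+19 · 1.347e+04 / (2 · 3.107e+08) J ≈ 1.697e+15 J = 1.697 PJ.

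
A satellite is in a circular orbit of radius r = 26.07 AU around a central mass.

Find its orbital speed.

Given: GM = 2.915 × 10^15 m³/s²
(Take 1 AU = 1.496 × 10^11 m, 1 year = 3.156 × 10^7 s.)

Convert to SI: r = 26.07 AU = 3.90007e+12 m.
For a circular orbit, gravity supplies the centripetal force, so v = √(GM / r).
v = √(2.915e+15 / 3.90007e+12) m/s ≈ 27.34 m/s = 0.005768 AU/year.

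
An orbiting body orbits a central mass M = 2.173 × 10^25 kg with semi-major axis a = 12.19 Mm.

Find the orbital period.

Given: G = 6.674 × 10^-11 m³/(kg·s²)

Convert to SI: a = 12.19 Mm = 1.219e+07 m.
GM = G · M = 6.674e-11 · 2.173e+25 = 1.45026e+15 m³/s².
Kepler's third law: T = 2π √(a³ / GM).
Substituting a = 1.219e+07 m and GM = 1.45026e+15 m³/s²:
T = 2π √((1.219e+07)³ / 1.45026e+15) s
T ≈ 7022 s = 1.951 hours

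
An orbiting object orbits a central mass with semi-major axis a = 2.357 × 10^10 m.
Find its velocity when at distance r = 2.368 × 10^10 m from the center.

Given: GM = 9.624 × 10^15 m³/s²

Vis-viva: v = √(GM · (2/r − 1/a)).
2/r − 1/a = 2/2.368e+10 − 1/2.357e+10 = 4.20326e-11 m⁻¹.
v = √(9.624e+15 · 4.20326e-11) m/s ≈ 636 m/s = 636 m/s.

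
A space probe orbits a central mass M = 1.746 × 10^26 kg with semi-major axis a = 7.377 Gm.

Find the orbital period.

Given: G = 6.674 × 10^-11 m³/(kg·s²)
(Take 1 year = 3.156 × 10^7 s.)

Convert to SI: a = 7.377 Gm = 7.377e+09 m.
GM = G · M = 6.674e-11 · 1.746e+26 = 1.16528e+16 m³/s².
Kepler's third law: T = 2π √(a³ / GM).
Substituting a = 7.377e+09 m and GM = 1.16528e+16 m³/s²:
T = 2π √((7.377e+09)³ / 1.16528e+16) s
T ≈ 3.688e+07 s = 1.169 years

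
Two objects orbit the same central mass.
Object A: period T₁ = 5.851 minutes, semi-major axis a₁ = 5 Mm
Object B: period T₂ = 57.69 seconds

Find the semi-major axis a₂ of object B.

Convert to SI: T₁ = 5.851 minutes = 351.06 s; a₁ = 5 Mm = 5e+06 m.
Kepler's third law: (T₁/T₂)² = (a₁/a₂)³ ⇒ a₂ = a₁ · (T₂/T₁)^(2/3).
T₂/T₁ = 57.69 / 351.06 = 0.164331.
a₂ = 5e+06 · (0.164331)^(2/3) m ≈ 1.5e+06 m = 1.5 Mm.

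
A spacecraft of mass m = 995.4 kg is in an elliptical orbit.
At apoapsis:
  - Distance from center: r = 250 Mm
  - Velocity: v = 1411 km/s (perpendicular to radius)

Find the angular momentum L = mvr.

Convert to SI: r = 250 Mm = 2.5e+08 m; v = 1411 km/s = 1.411e+06 m/s.
Since v is perpendicular to r, L = m · v · r.
L = 995.4 · 1.411e+06 · 2.5e+08 kg·m²/s ≈ 3.511e+17 kg·m²/s.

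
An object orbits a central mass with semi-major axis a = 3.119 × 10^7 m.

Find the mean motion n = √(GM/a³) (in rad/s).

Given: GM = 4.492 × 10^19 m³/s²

n = √(GM / a³).
n = √(4.492e+19 / (3.119e+07)³) rad/s ≈ 0.03848 rad/s.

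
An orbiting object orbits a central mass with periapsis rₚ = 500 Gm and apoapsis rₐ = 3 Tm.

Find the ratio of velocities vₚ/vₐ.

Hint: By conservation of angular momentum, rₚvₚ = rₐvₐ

Convert to SI: rₚ = 500 Gm = 5e+11 m; rₐ = 3 Tm = 3e+12 m.
Conservation of angular momentum gives rₚvₚ = rₐvₐ, so vₚ/vₐ = rₐ/rₚ.
vₚ/vₐ = 3e+12 / 5e+11 ≈ 6.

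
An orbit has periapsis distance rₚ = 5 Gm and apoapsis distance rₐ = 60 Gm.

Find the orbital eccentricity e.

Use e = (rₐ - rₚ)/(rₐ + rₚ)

Convert to SI: rₚ = 5 Gm = 5e+09 m; rₐ = 60 Gm = 6e+10 m.
e = (rₐ − rₚ) / (rₐ + rₚ).
e = (6e+10 − 5e+09) / (6e+10 + 5e+09) = 5.5e+10 / 6.5e+10 ≈ 0.8462.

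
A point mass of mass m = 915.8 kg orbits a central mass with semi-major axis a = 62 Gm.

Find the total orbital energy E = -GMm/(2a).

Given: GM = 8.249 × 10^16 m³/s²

Convert to SI: a = 62 Gm = 6.2e+10 m.
E = −GMm / (2a).
E = −8.249e+16 · 915.8 / (2 · 6.2e+10) J ≈ -6.092e+08 J = -609.2 MJ.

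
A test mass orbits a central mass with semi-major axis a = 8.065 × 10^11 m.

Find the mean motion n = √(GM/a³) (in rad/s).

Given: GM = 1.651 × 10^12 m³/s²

n = √(GM / a³).
n = √(1.651e+12 / (8.065e+11)³) rad/s ≈ 1.774e-12 rad/s.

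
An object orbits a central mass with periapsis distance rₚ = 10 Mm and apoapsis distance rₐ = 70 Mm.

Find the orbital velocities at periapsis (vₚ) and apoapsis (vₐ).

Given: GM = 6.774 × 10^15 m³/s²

Convert to SI: rₚ = 10 Mm = 1e+07 m; rₐ = 70 Mm = 7e+07 m.
Use the vis-viva equation v² = GM(2/r − 1/a) with a = (rₚ + rₐ)/2 = (1e+07 + 7e+07)/2 = 4e+07 m.
vₚ = √(GM · (2/rₚ − 1/a)) = √(6.774e+15 · (2/1e+07 − 1/4e+07)) m/s ≈ 3.443e+04 m/s = 34.43 km/s.
vₐ = √(GM · (2/rₐ − 1/a)) = √(6.774e+15 · (2/7e+07 − 1/4e+07)) m/s ≈ 4919 m/s = 4.919 km/s.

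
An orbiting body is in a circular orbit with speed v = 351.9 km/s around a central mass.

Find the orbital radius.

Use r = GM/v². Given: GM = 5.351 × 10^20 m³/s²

Convert to SI: v = 351.9 km/s = 351900 m/s.
For a circular orbit, v² = GM / r, so r = GM / v².
r = 5.351e+20 / (351900)² m ≈ 4.321e+09 m = 4.321 Gm.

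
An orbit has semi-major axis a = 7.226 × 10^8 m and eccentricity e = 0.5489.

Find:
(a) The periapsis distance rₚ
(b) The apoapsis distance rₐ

(a) rₚ = a(1 − e) = 7.226e+08 · (1 − 0.5489) = 7.226e+08 · 0.4511 ≈ 3.26e+08 m = 3.26 × 10^8 m.
(b) rₐ = a(1 + e) = 7.226e+08 · (1 + 0.5489) = 7.226e+08 · 1.5489 ≈ 1.119e+09 m = 1.119 × 10^9 m.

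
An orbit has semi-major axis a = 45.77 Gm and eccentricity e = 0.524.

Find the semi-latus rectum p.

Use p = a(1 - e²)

Convert to SI: a = 45.77 Gm = 4.577e+10 m.
p = a (1 − e²).
p = 4.577e+10 · (1 − (0.524)²) = 4.577e+10 · 0.725424 ≈ 3.32e+10 m = 33.2 Gm.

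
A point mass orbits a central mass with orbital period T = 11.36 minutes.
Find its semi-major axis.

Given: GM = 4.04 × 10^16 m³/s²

Convert to SI: T = 11.36 minutes = 681.6 s.
Invert Kepler's third law: a = (GM · T² / (4π²))^(1/3).
Substituting T = 681.6 s and GM = 4.04e+16 m³/s²:
a = (4.04e+16 · (681.6)² / (4π²))^(1/3) m
a ≈ 7.805e+06 m = 7.805 × 10^6 m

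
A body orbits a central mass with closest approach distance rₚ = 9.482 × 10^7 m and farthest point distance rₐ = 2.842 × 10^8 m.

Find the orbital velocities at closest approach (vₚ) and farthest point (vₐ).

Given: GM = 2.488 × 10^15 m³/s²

Use the vis-viva equation v² = GM(2/r − 1/a) with a = (rₚ + rₐ)/2 = (9.482e+07 + 2.842e+08)/2 = 1.8951e+08 m.
vₚ = √(GM · (2/rₚ − 1/a)) = √(2.488e+15 · (2/9.482e+07 − 1/1.8951e+08)) m/s ≈ 6273 m/s = 6.273 km/s.
vₐ = √(GM · (2/rₐ − 1/a)) = √(2.488e+15 · (2/2.842e+08 − 1/1.8951e+08)) m/s ≈ 2093 m/s = 2.093 km/s.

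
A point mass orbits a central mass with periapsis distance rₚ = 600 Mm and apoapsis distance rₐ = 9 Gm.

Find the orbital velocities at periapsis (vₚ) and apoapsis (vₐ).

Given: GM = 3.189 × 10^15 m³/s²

Convert to SI: rₚ = 600 Mm = 6e+08 m; rₐ = 9 Gm = 9e+09 m.
Use the vis-viva equation v² = GM(2/r − 1/a) with a = (rₚ + rₐ)/2 = (6e+08 + 9e+09)/2 = 4.8e+09 m.
vₚ = √(GM · (2/rₚ − 1/a)) = √(3.189e+15 · (2/6e+08 − 1/4.8e+09)) m/s ≈ 3157 m/s = 3.157 km/s.
vₐ = √(GM · (2/rₐ − 1/a)) = √(3.189e+15 · (2/9e+09 − 1/4.8e+09)) m/s ≈ 210.5 m/s = 210.5 m/s.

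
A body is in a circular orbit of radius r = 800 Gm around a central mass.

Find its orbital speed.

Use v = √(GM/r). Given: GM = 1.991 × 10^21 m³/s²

Convert to SI: r = 800 Gm = 8e+11 m.
For a circular orbit, gravity supplies the centripetal force, so v = √(GM / r).
v = √(1.991e+21 / 8e+11) m/s ≈ 4.989e+04 m/s = 49.89 km/s.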